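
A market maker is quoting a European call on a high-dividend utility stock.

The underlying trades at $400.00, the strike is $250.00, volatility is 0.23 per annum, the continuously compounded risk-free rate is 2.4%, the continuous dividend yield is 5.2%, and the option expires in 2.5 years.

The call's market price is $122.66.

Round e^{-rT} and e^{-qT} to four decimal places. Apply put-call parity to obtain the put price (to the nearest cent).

$6.87

exp(−qT) = exp(−0.052·2.5) = 0.8781;  exp(−rT) = exp(−0.024·2.5) = 0.9418
Put-call parity: C − P = S·e^(−qT) − K·e^(−rT) = 400·0.8781 − 250·0.9418 = 351.2400 − 235.4500 = 115.7900
P = C − (C − P) = 122.66 − (115.7900) = 6.8700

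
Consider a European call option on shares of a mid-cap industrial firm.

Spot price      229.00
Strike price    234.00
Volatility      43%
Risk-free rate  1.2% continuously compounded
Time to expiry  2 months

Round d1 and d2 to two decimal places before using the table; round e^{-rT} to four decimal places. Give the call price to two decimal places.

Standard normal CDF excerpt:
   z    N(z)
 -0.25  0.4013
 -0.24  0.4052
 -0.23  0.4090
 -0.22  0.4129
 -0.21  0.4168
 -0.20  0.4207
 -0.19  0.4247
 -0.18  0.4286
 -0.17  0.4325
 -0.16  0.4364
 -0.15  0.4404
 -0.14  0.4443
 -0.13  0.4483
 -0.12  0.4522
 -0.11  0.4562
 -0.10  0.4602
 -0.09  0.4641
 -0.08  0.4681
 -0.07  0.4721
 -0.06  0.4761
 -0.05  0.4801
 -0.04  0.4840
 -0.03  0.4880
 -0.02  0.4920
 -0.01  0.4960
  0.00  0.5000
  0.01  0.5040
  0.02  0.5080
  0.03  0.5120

14.42

T = 0.1667;  σ√T = 0.1755
d₁ = [ln(229/234) + (0.012 + ½·0.43²)·0.1667] / (σ√T) = (-0.0216 + 0.0174) / 0.1755 = -0.0239 ⇒ -0.02
d₂ = -0.0239 − 0.1755 = -0.1994 ⇒ -0.20
exp(−rT) = exp(−0.012·0.1667) = 0.9980
N(d₁) = N(-0.02) = 0.4920;  N(d₂) = N(-0.20) = 0.4207
C = 229·0.4920 − 234·0.9980·0.4207 = 112.6680 − 98.2469 = 14.4211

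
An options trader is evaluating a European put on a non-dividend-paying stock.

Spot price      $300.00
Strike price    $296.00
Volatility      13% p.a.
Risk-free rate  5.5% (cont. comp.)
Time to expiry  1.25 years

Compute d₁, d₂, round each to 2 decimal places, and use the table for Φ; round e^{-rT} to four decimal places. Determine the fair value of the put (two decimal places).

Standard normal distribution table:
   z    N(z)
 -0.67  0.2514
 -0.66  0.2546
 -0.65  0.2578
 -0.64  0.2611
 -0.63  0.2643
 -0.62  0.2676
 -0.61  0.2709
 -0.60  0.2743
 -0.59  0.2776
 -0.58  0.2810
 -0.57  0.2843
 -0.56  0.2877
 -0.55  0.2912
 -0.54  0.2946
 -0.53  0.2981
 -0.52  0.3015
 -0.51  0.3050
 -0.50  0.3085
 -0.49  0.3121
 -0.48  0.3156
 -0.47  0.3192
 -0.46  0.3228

$7.92

σ√T = 0.13·√1.25 = 0.1453
d₁ = [ln(300/296) + (0.055 + ½·0.13²)·1.25] / (σ√T) = (0.0134 + 0.0793) / 0.1453 = 0.6380 ≈ 0.64
d₂ = 0.6380 − 0.1453 = 0.4927 ≈ 0.49
exp(−rT) = exp(−0.055·1.25) = 0.9336
P = 296·0.9336·N(-0.49) − 300·N(-0.64) = 296·0.9336·0.3121 − 300·0.2611 = 86.2475 − 78.3300 = 7.9175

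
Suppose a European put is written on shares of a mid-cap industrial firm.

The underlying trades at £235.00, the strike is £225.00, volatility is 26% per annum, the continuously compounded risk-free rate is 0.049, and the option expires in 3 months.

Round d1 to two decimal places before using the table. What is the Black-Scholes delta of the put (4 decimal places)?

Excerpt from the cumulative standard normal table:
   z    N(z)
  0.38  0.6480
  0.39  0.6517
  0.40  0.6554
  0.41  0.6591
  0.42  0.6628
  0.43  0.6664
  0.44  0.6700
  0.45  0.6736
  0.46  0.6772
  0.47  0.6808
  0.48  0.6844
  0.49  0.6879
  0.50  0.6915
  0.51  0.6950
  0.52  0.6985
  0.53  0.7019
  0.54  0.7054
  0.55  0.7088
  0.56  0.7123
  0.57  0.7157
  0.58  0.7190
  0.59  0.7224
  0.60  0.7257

σ√T = 0.26·√0.25 = 0.1300
d₁ = [ln(235/225) + (0.049 + ½·0.26²)·0.25] / (σ√T) = (0.0435 + 0.0207) / 0.1300 = 0.4937 ⇒ 0.49
N(d₁) = N(0.49) = 0.6879
Δ_put = N(d₁) − 1 = 0.6879 − 1 = -0.3121

-0.3121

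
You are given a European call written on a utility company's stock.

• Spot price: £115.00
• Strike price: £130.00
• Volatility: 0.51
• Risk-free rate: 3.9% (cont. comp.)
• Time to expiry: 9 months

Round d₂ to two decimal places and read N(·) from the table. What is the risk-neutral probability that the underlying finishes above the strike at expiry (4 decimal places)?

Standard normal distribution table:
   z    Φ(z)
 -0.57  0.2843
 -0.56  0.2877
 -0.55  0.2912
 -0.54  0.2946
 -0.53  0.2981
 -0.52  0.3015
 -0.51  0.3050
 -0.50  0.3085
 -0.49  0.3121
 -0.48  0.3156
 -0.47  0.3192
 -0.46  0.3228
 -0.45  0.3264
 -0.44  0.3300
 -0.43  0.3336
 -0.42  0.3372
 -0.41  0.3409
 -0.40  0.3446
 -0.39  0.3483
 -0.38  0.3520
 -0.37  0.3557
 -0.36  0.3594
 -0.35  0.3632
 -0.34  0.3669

σ√T = 0.51 × 0.8660 = 0.4417
ln(S/K) + (r + σ²/2)T = ln(115/130) + (0.039 + 0.51²/2)·0.75 = -0.1226 + 0.1268 = 0.0042
d₁ = 0.0042 / 0.4417 = 0.0095 → 0.01
d₂ = d₁ − σ√T = 0.0095 − 0.4417 = -0.4322 → -0.43
Pr(exercise) under Q = N(d₂) = 0.3336

0.3336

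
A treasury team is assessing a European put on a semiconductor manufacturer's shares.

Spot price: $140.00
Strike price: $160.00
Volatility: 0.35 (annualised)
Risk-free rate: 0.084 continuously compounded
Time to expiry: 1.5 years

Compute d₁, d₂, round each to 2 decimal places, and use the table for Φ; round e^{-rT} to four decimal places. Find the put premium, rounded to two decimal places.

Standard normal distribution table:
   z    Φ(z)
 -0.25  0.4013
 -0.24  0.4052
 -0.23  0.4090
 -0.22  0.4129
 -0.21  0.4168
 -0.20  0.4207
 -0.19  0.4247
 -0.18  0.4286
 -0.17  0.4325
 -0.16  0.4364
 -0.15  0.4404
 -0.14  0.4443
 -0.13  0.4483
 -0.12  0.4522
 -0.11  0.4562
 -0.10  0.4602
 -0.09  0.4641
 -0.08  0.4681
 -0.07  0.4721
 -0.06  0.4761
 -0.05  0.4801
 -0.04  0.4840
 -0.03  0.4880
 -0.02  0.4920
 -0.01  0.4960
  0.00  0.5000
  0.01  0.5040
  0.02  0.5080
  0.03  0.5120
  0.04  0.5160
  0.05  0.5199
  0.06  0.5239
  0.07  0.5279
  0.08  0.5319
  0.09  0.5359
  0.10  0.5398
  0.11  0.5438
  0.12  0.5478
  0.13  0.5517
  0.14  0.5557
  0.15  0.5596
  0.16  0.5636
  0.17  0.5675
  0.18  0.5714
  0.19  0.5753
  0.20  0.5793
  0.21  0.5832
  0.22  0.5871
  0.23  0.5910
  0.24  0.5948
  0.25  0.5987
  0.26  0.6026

σ√T = 0.35·√1.5 = 0.4287
d₁ = [ln(140/160) + (0.084 + 0.35²/2)·1.5] / 0.4287 = [-0.1335 + 0.2179] / 0.4287 = 0.1968 → 0.20
d₂ = d₁ − σ√T = 0.1968 − 0.4287 = -0.2319 → -0.23
e^(−rT) = e^(−0.084·1.5) = 0.8816
N(−d₂) = N(0.23) = 0.5910;  N(−d₁) = N(-0.20) = 0.4207
P = 160·0.8816·0.5910 − 140·0.4207 = 83.3641 − 58.8980 = 24.4661

$24.47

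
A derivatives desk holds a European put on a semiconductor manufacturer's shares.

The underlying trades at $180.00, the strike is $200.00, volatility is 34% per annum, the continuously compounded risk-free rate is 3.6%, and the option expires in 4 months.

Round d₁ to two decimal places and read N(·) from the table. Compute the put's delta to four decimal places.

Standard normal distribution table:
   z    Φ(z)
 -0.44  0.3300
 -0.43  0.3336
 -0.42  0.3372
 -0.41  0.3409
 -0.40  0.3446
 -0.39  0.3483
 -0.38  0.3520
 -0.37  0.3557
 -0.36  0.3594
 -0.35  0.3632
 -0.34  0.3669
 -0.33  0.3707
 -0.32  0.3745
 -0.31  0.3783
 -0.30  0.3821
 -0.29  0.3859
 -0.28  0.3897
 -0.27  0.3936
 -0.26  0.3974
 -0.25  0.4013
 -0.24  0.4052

T = 0.3333;  σ√T = 0.1963
ln(S/K) + (r + σ²/2)T = ln(180/200) + (0.036 + 0.34²/2)·0.3333 = -0.1054 + 0.0313 = -0.0741
d₁ = -0.0741 / 0.1963 = -0.3775 ≈ -0.38
N(d₁) = N(-0.38) = 0.3520
Δ_put = N(d₁) − 1 = 0.3520 − 1 = -0.6480

-0.6480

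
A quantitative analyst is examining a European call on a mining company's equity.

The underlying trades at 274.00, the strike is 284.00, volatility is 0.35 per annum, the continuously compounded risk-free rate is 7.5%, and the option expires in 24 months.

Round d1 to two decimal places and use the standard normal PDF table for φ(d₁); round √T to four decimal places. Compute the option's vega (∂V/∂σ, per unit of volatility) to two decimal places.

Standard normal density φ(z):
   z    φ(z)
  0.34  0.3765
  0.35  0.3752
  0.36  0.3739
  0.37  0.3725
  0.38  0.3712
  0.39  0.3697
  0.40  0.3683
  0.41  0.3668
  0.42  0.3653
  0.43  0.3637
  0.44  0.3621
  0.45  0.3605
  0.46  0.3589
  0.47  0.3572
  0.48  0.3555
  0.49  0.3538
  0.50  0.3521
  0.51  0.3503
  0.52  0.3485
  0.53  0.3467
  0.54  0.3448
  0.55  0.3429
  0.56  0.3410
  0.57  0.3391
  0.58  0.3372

137.75

σ√T = 0.35·√2 = 0.4950
d₁ = [ln(274/284) + (0.075 + 0.35²/2)·2] / 0.4950 = [-0.0358 + 0.2725] / 0.4950 = 0.4781 → 0.48
√T = √2 = 1.4142
φ(d₁) = φ(0.48) = 0.3555
vega = S·φ(d₁)·√T = 274·0.3555·1.4142 = 137.7530
(Vega is the same for a European call and put with the same parameters.)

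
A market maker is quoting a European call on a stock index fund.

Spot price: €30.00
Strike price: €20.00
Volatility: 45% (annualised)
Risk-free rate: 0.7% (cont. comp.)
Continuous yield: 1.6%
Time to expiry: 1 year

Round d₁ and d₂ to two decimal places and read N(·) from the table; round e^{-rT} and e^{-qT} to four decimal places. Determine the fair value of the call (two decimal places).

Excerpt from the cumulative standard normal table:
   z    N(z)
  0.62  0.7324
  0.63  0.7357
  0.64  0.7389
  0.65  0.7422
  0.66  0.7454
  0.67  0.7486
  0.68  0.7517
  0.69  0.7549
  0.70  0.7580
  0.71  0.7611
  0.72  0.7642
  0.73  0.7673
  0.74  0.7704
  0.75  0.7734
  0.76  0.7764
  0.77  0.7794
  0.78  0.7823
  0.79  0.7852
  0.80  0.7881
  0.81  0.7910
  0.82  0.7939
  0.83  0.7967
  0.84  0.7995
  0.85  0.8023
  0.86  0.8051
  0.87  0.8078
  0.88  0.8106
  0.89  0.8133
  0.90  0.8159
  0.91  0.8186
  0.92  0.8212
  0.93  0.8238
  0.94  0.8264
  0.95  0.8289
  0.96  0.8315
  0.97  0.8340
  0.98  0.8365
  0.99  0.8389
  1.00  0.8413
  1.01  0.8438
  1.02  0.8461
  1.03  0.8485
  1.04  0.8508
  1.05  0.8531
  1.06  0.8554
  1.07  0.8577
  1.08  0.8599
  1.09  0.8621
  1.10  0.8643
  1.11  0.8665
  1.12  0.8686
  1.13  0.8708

σ√T = 0.45·√1 = 0.4500
d₁ = [ln(30/20) + (0.007 − 0.016 + ½·0.45²)·1] / (σ√T) = (0.4055 + 0.0922) / 0.4500 = 1.1060 which rounds to 1.11
d₂ = 1.1060 − 0.4500 = 0.6560 which rounds to 0.66
e^(−qT) = e^(−0.016·1) = 0.9841;  e^(−rT) = e^(−0.007·1) = 0.9930
N(d₁) = N(1.11) = 0.8665;  N(d₂) = N(0.66) = 0.7454
C = 30·0.9841·0.8665 − 20·0.9930·0.7454 = 25.5817 − 14.8036 = 10.7780

€10.78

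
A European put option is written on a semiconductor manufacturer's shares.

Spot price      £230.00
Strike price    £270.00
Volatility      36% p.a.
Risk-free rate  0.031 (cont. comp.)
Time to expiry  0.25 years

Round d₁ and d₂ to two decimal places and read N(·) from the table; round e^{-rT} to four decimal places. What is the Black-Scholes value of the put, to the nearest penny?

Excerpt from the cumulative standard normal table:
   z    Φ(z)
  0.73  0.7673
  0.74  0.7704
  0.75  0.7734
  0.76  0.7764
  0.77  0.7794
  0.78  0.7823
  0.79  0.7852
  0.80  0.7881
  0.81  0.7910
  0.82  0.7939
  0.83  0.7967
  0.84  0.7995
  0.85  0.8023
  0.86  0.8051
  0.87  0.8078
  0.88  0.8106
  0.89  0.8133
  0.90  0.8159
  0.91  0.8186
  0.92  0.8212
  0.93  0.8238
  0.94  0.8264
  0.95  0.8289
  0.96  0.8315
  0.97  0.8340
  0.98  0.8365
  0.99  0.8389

σ√T = 0.36 × 0.5000 = 0.1800
d₁ = [ln(230/270) + (0.031 + 0.36²/2)·0.25] / 0.1800 = [-0.1603 + 0.0239] / 0.1800 = -0.7577 ≈ -0.76
d₂ = d₁ − σ√T = -0.7577 − 0.1800 = -0.9377 ≈ -0.94
exp(−rT) = exp(−0.031·0.25) = 0.9923
P = 270·0.9923·N(0.94) − 230·N(0.76) = 270·0.9923·0.8264 − 230·0.7764 = 221.4099 − 178.5720 = 42.8379

£42.84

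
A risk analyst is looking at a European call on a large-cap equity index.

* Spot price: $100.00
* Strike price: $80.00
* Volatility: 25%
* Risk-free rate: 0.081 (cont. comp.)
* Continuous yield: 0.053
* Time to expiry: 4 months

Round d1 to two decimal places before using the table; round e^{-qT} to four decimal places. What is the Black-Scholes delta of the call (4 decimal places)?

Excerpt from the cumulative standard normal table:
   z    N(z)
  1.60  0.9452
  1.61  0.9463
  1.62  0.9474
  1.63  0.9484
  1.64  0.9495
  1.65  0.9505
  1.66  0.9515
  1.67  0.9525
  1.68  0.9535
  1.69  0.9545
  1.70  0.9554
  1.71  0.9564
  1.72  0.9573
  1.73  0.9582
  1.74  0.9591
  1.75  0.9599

T = 0.3333;  σ√T = 0.1443
ln(S/K) + (r − q + σ²/2)T = ln(100/80) + (0.081 − 0.053 + 0.25²/2)·0.3333 = 0.2231 + 0.0198 = 0.2429
d₁ = 0.2429 / 0.1443 = 1.6828 ≈ 1.68
N(d₁) = N(1.68) = 0.9535
Δ_call = e^(−qT)·N(d₁) = 0.9825·0.9535 = 0.9368

0.9368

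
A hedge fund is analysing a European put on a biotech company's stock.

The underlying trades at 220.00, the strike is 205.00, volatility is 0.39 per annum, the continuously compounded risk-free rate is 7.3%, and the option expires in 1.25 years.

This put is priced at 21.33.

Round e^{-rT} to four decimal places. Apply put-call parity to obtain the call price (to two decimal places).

54.21

exp(−rT) = exp(−0.073·1.25) = 0.9128
Put-call parity: C − P = S − K·e^(−rT) = 220 − 205·0.9128 = 220 − 187.1240 = 32.8760
C = P + (C − P) = 21.33 + (32.8760) = 54.2060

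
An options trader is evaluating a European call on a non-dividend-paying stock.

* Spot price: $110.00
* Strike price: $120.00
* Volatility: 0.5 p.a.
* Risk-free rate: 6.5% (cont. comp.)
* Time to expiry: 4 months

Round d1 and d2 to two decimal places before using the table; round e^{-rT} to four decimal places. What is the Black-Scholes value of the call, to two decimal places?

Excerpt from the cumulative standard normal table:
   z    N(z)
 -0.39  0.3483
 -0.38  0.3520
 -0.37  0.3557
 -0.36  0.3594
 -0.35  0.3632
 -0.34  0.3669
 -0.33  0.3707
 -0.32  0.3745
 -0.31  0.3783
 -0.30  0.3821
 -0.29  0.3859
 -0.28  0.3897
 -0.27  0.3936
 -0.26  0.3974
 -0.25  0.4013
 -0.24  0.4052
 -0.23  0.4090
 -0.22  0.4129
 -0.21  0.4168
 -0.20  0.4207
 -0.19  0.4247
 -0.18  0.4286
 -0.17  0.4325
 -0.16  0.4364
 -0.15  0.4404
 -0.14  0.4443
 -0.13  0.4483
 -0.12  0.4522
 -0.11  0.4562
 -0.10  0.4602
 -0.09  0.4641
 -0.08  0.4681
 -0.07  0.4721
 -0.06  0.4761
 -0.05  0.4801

T = 0.3333;  σ√T = 0.2887
d₁ = [ln(110/120) + (0.065 + 0.5²/2)·0.3333] / 0.2887 = [-0.0870 + 0.0633] / 0.2887 = -0.0820 → -0.08
d₂ = d₁ − σ√T = -0.0820 − 0.2887 = -0.3707 → -0.37
exp(−rT) = exp(−0.065·0.3333) = 0.9786
N(d₁) = N(-0.08) = 0.4681;  N(d₂) = N(-0.37) = 0.3557
C = 110·0.4681 − 120·0.9786·0.3557 = 51.4910 − 41.7706 = 9.7204

$9.72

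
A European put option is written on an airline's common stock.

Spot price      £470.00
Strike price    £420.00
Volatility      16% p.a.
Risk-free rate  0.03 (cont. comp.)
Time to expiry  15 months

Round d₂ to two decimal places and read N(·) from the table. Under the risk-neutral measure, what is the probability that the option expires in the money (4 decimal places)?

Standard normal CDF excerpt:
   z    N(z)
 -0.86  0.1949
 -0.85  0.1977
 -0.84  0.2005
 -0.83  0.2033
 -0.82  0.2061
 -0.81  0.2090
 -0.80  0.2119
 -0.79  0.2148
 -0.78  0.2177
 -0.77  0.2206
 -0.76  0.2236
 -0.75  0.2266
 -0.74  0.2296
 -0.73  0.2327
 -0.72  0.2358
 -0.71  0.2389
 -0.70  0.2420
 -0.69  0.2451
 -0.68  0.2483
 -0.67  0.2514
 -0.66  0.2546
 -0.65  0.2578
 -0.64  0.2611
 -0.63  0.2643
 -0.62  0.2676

0.2266

T = 1.25;  σ√T = 0.1789
ln(S/K) + (r + σ²/2)T = ln(470/420) + (0.03 + 0.16²/2)·1.25 = 0.1125 + 0.0535 = 0.1660
d₁ = 0.1660 / 0.1789 = 0.9278 ≈ 0.93
d₂ = d₁ − σ√T = 0.9278 − 0.1789 = 0.7490 ≈ 0.75
Risk-neutral Pr[S_T < K] = N(−d₂) = N(-0.75) = 0.2266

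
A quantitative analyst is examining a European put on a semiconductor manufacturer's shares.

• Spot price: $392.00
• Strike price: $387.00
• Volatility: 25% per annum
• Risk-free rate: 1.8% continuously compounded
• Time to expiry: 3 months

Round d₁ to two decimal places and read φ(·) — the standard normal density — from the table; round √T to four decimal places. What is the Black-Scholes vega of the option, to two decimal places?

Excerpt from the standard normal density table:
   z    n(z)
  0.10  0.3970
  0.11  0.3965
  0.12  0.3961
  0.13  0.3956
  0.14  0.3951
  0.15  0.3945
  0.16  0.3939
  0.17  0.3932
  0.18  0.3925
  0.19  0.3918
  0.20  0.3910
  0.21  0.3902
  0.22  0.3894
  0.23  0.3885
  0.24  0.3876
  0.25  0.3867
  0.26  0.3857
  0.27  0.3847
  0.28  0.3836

T = 0.25;  σ√T = 0.1250
d₁ = [ln(392/387) + (0.018 + ½·0.25²)·0.25] / (σ√T) = (0.0128 + 0.0123) / 0.1250 = 0.2012 → 0.20
√T = √0.25 = 0.5000
φ(d₁) = φ(0.20) = 0.3910
vega = S·φ(d₁)·√T = 392·0.3910·0.5000 = 76.6360

76.64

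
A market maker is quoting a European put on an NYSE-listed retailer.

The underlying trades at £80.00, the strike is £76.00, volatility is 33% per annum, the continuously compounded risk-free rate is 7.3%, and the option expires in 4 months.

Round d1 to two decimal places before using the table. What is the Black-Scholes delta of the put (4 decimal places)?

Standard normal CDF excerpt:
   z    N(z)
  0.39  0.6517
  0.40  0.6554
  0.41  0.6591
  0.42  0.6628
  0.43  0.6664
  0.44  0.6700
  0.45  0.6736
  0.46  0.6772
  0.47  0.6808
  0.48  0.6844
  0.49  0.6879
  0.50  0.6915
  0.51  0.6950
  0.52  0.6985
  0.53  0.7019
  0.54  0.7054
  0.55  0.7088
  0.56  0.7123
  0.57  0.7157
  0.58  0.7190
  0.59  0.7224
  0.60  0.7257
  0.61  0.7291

-0.3121

σ√T = 0.33 × 0.5774 = 0.1905
ln(S/K) + (r + σ²/2)T = ln(80/76) + (0.073 + 0.33²/2)·0.3333 = 0.0513 + 0.0425 = 0.0938
d₁ = 0.0938 / 0.1905 = 0.4922 → 0.49
N(d₁) = N(0.49) = 0.6879
Δ_put = N(d₁) − 1 = 0.6879 − 1 = -0.3121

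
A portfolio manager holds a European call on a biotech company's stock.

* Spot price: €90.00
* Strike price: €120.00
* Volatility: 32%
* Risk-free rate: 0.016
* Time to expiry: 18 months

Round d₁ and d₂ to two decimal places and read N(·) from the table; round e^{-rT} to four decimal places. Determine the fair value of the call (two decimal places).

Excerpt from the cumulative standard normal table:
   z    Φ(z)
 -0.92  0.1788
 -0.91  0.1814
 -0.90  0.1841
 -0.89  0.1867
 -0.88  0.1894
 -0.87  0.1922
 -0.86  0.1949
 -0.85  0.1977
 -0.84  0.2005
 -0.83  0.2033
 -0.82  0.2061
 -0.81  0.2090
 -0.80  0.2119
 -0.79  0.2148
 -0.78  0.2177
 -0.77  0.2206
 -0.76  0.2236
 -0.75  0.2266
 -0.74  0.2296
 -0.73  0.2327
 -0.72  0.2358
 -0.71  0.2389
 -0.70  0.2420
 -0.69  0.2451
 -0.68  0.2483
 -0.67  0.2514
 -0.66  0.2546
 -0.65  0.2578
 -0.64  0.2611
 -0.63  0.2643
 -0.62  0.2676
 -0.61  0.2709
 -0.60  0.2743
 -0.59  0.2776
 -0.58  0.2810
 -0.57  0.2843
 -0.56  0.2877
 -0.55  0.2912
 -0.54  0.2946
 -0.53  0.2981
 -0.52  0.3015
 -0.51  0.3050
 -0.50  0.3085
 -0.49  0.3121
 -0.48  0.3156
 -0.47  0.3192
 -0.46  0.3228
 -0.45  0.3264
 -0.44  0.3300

€5.89

σ√T = 0.32·√1.5 = 0.3919
d₁ = [ln(90/120) + (0.016 + ½·0.32²)·1.5] / (σ√T) = (-0.2877 + 0.1008) / 0.3919 = -0.4768 ≈ -0.48
d₂ = -0.4768 − 0.3919 = -0.8688 ≈ -0.87
e^(−rT) = e^(−0.016·1.5) = 0.9763
N(d₁) = N(-0.48) = 0.3156;  N(d₂) = N(-0.87) = 0.1922
C = 90·0.3156 − 120·0.9763·0.1922 = 28.4040 − 22.5174 = 5.8866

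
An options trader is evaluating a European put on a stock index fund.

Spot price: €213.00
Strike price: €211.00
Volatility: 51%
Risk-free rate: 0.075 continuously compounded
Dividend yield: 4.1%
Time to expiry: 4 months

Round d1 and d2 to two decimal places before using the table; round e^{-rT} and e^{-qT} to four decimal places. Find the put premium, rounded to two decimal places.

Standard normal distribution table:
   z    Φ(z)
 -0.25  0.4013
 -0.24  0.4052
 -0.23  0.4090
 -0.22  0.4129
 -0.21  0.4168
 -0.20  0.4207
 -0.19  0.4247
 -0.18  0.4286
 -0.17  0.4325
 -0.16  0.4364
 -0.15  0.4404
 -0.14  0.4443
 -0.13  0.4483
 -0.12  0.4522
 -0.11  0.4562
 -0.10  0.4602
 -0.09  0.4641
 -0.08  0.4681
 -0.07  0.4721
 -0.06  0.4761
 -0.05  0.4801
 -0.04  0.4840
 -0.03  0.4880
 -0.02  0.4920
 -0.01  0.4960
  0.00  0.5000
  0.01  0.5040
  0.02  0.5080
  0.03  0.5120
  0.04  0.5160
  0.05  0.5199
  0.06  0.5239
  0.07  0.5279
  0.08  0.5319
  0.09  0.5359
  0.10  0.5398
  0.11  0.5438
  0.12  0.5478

€22.71

σ√T = 0.51·√0.3333 = 0.2944
ln(S/K) + (r − q + σ²/2)T = ln(213/211) + (0.075 − 0.041 + 0.51²/2)·0.3333 = 0.0094 + 0.0547 = 0.0641
d₁ = 0.0641 / 0.2944 = 0.2178 → 0.22
d₂ = d₁ − σ√T = 0.2178 − 0.2944 = -0.0767 → -0.08
e^(−qT) = e^(−0.041·0.3333) = 0.9864;  e^(−rT) = e^(−0.075·0.3333) = 0.9753
N(−d₂) = N(0.08) = 0.5319;  N(−d₁) = N(-0.22) = 0.4129
P = 211·0.9753·0.5319 − 213·0.9864·0.4129 = 109.4588 − 86.7516 = 22.7072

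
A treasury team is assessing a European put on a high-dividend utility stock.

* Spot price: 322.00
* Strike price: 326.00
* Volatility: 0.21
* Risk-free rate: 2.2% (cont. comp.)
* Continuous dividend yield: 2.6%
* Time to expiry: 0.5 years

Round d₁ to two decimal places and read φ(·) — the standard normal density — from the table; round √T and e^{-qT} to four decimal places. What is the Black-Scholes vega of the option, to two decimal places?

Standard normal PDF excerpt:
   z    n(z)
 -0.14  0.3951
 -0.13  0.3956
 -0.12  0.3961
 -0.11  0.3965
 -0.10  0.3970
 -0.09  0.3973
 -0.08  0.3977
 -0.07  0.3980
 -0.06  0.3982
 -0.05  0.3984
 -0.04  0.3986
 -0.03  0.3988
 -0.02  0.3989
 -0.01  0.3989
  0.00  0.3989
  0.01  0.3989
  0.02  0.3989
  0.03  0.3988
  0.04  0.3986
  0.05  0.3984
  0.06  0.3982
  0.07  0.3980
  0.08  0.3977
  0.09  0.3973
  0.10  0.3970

σ√T = 0.21·√0.5 = 0.1485
d₁ = [ln(322/326) + (0.022 − 0.026 + 0.21²/2)·0.5] / 0.1485 = [-0.0123 + 0.0090] / 0.1485 = -0.0224 which rounds to -0.02
√T = √0.5 = 0.7071
φ(d₁) = φ(-0.02) = 0.3989
e^(−qT) = e^(−0.026·0.5) = 0.9871
vega = S·e^(−qT)·φ(d₁)·√T = 322·0.9871·0.3989·0.7071 = 89.6524
(Vega is the same for a European call and put with the same parameters.)

89.65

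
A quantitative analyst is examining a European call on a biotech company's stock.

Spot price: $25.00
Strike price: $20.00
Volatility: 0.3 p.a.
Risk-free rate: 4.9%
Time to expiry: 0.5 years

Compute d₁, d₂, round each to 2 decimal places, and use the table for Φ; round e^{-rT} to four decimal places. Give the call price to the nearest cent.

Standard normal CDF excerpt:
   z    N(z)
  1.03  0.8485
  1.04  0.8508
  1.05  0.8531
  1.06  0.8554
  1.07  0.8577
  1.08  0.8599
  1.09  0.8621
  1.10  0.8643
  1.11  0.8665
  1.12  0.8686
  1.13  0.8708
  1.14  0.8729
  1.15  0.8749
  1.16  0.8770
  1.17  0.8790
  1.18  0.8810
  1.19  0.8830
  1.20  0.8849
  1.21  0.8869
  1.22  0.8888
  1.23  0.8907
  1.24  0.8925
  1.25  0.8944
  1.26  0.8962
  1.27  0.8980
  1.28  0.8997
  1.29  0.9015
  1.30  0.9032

T = 0.5;  σ√T = 0.2121
d₁ = [ln(25/20) + (0.049 + 0.3²/2)·0.5] / 0.2121 = [0.2231 + 0.0470] / 0.2121 = 1.2735 → 1.27
d₂ = d₁ − σ√T = 1.2735 − 0.2121 = 1.0613 → 1.06
e^(−rT) = e^(−0.049·0.5) = 0.9758
N(d₁) = N(1.27) = 0.8980;  N(d₂) = N(1.06) = 0.8554
C = 25·0.8980 − 20·0.9758·0.8554 = 22.4500 − 16.6940 = 5.7560

$5.76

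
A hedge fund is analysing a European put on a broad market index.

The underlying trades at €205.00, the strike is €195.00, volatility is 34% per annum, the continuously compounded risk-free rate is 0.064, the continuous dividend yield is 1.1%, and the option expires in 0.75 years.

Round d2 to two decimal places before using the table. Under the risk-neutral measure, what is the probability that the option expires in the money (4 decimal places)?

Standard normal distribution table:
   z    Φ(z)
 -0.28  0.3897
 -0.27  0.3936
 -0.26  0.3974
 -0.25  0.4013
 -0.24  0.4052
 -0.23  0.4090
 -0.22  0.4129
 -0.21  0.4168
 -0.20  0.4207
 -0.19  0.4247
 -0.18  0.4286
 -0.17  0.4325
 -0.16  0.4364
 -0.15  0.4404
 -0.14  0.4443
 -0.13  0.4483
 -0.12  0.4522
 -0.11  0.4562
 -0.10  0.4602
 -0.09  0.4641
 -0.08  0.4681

σ√T = 0.34·√0.75 = 0.2944
d₁ = [ln(205/195) + (0.064 − 0.011 + ½·0.34²)·0.75] / (σ√T) = (0.0500 + 0.0831) / 0.2944 = 0.4521 ≈ 0.45
d₂ = 0.4521 − 0.2944 = 0.1576 ≈ 0.16
Risk-neutral Pr[S_T < K] = N(−d₂) = N(-0.16) = 0.4364

0.4364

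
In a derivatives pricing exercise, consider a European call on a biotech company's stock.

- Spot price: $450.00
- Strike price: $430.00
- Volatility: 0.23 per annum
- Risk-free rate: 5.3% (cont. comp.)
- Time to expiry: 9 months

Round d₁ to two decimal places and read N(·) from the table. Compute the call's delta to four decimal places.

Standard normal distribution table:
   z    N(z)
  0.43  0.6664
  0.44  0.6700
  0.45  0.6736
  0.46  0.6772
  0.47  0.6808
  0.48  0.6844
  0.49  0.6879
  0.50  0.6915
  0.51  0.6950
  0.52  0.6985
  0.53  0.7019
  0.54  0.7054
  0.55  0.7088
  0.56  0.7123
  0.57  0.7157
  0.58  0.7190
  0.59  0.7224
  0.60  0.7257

0.7019

σ√T = 0.23 × 0.8660 = 0.1992
d₁ = [ln(450/430) + (0.053 + ½·0.23²)·0.75] / (σ√T) = (0.0455 + 0.0596) / 0.1992 = 0.5274 which rounds to 0.53
N(d₁) = N(0.53) = 0.7019
Δ_call = N(d₁) = 0.7019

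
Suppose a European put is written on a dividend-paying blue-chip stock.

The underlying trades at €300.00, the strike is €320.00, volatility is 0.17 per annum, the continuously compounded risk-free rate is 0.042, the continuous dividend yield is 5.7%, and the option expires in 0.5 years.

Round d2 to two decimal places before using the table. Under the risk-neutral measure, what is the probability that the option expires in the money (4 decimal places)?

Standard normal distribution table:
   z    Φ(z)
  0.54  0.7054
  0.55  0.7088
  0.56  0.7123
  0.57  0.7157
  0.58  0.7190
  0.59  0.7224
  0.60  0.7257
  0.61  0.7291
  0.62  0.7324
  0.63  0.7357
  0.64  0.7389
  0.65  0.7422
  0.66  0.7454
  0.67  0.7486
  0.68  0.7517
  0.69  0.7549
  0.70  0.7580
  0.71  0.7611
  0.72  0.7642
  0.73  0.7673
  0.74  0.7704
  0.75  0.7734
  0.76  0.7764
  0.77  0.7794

0.7454

T = 0.5;  σ√T = 0.1202
d₁ = [ln(300/320) + (0.042 − 0.057 + 0.17²/2)·0.5] / 0.1202 = [-0.0645 − 0.0003] / 0.1202 = -0.5392 ≈ -0.54
d₂ = d₁ − σ√T = -0.5392 − 0.1202 = -0.6594 ≈ -0.66
Risk-neutral Pr[S_T < K] = N(−d₂) = N(0.66) = 0.7454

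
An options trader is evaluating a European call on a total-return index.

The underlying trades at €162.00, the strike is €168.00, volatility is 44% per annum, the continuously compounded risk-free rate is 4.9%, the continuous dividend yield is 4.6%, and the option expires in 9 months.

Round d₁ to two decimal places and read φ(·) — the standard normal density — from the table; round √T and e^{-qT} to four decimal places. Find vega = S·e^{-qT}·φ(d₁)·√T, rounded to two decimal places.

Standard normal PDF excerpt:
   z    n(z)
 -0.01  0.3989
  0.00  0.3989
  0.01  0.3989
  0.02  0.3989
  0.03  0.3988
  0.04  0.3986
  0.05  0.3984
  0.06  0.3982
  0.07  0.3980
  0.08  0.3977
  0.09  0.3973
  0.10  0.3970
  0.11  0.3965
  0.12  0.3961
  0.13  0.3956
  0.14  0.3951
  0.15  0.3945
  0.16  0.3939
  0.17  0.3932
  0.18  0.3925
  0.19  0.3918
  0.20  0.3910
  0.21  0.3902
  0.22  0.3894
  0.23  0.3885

σ√T = 0.44·√0.75 = 0.3811
d₁ = [ln(162/168) + (0.049 − 0.046 + ½·0.44²)·0.75] / (σ√T) = (-0.0364 + 0.0748) / 0.3811 = 0.1010 ⇒ 0.10
√T = √0.75 = 0.8660
φ(d₁) = φ(0.10) = 0.3970
e^(−qT) = e^(−0.046·0.75) = 0.9661
vega = S·e^(−qT)·φ(d₁)·√T = 162·0.9661·0.3970·0.8660 = 53.8078

53.81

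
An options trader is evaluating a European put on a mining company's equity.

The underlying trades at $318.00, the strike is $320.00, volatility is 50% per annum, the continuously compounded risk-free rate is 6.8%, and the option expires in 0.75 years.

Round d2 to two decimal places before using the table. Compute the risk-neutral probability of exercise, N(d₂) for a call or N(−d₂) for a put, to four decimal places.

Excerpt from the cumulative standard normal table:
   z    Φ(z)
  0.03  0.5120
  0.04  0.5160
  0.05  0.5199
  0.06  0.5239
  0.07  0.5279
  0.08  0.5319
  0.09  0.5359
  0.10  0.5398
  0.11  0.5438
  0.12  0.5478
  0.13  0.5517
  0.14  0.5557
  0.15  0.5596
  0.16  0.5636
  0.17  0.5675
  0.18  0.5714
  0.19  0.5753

0.5438

σ√T = 0.5 × 0.8660 = 0.4330
ln(S/K) + (r + σ²/2)T = ln(318/320) + (0.068 + 0.5²/2)·0.75 = -0.0063 + 0.1447 = 0.1385
d₁ = 0.1385 / 0.4330 = 0.3198 → 0.32
d₂ = d₁ − σ√T = 0.3198 − 0.4330 = -0.1132 → -0.11
Pr(exercise) under Q = N(−d₂) = N(0.11) = 0.5438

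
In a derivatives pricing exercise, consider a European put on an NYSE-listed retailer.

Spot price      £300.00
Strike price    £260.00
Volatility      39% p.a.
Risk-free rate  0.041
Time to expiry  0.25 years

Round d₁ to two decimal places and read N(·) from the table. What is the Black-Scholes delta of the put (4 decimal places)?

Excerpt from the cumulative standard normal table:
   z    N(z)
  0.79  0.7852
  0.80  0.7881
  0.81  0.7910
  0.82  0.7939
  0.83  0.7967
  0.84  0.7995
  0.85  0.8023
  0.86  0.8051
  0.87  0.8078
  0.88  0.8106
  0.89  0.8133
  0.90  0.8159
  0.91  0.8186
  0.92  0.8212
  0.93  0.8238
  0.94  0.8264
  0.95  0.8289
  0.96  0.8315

T = 0.25;  σ√T = 0.1950
d₁ = [ln(300/260) + (0.041 + ½·0.39²)·0.25] / (σ√T) = (0.1431 + 0.0293) / 0.1950 = 0.8839 → 0.88
N(d₁) = N(0.88) = 0.8106
Δ_put = N(d₁) − 1 = 0.8106 − 1 = -0.1894

-0.1894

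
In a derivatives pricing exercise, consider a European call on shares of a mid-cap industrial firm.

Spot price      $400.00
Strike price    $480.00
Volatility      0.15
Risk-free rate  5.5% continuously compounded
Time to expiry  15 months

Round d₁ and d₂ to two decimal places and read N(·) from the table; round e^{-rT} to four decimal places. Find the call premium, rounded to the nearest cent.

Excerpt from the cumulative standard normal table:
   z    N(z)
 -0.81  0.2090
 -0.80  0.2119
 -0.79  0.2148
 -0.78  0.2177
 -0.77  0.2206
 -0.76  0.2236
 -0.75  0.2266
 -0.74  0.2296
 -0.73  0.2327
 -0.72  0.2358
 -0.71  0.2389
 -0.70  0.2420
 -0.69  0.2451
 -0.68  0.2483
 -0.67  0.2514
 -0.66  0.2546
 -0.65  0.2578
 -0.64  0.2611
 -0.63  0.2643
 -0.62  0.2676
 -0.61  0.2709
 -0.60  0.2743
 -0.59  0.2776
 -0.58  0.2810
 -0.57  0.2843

$10.84

σ√T = 0.15·√1.25 = 0.1677
d₁ = [ln(400/480) + (0.055 + ½·0.15²)·1.25] / (σ√T) = (-0.1823 + 0.0828) / 0.1677 = -0.5934 which rounds to -0.59
d₂ = -0.5934 − 0.1677 = -0.7611 which rounds to -0.76
e^(−rT) = e^(−0.055·1.25) = 0.9336
N(d₁) = N(-0.59) = 0.2776;  N(d₂) = N(-0.76) = 0.2236
C = 400·0.2776 − 480·0.9336·0.2236 = 111.0400 − 100.2014 = 10.8386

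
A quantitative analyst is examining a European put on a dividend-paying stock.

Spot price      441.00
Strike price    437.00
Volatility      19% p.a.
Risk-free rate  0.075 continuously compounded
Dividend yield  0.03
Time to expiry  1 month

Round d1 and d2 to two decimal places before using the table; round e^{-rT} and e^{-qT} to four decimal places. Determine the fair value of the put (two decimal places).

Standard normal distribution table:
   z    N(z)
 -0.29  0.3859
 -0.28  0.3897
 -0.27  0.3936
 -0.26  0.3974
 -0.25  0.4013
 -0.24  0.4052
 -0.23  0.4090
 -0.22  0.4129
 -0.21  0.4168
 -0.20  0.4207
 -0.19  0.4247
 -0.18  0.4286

6.20

σ√T = 0.19·√0.08333 = 0.0548
d₁ = [ln(441/437) + (0.075 − 0.03 + ½·0.19²)·0.08333] / (σ√T) = (0.0091 + 0.0053) / 0.0548 = 0.2619 ≈ 0.26
d₂ = 0.2619 − 0.0548 = 0.2071 ≈ 0.21
e^(−qT) = e^(−0.03·0.08333) = 0.9975;  e^(−rT) = e^(−0.075·0.08333) = 0.9938
N(−d₂) = N(-0.21) = 0.4168;  N(−d₁) = N(-0.26) = 0.3974
P = 437·0.9938·0.4168 − 441·0.9975·0.3974 = 181.0123 − 174.8153 = 6.1971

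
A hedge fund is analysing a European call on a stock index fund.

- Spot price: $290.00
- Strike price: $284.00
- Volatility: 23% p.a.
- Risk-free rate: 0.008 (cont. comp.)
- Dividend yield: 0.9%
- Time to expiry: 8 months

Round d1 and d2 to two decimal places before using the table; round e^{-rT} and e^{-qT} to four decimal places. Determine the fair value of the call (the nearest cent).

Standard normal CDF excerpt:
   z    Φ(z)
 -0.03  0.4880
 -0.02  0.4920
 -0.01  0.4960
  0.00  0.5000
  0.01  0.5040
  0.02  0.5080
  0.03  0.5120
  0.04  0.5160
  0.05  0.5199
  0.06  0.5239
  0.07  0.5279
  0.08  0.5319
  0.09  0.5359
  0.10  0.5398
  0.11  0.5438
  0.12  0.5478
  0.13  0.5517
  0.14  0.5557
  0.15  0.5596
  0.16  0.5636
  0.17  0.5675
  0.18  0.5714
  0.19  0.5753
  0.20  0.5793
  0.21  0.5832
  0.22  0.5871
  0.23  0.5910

σ√T = 0.23 × 0.8165 = 0.1878
d₁ = [ln(290/284) + (0.008 − 0.009 + 0.23²/2)·0.6667] / 0.1878 = [0.0209 + 0.0170] / 0.1878 = 0.2017 which rounds to 0.20
d₂ = d₁ − σ√T = 0.2017 − 0.1878 = 0.0139 which rounds to 0.01
exp(−qT) = exp(−0.009·0.6667) = 0.9940;  exp(−rT) = exp(−0.008·0.6667) = 0.9947
N(d₁) = N(0.20) = 0.5793;  N(d₂) = N(0.01) = 0.5040
C = 290·0.9940·0.5793 − 284·0.9947·0.5040 = 166.9890 − 142.3774 = 24.6116

$24.61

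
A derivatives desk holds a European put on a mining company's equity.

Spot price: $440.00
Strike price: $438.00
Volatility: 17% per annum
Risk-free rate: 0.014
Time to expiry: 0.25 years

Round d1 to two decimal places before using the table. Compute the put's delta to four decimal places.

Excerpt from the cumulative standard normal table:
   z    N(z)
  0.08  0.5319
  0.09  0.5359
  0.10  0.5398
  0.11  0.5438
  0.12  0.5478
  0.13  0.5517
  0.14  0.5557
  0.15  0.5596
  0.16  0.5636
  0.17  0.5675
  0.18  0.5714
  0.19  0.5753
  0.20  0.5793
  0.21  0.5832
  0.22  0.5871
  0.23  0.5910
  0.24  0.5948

-0.4443

σ√T = 0.17·√0.25 = 0.0850
d₁ = [ln(440/438) + (0.014 + 0.17²/2)·0.25] / 0.0850 = [0.0046 + 0.0071] / 0.0850 = 0.1373 ≈ 0.14
N(d₁) = N(0.14) = 0.5557
Δ_put = N(d₁) − 1 = 0.5557 − 1 = -0.4443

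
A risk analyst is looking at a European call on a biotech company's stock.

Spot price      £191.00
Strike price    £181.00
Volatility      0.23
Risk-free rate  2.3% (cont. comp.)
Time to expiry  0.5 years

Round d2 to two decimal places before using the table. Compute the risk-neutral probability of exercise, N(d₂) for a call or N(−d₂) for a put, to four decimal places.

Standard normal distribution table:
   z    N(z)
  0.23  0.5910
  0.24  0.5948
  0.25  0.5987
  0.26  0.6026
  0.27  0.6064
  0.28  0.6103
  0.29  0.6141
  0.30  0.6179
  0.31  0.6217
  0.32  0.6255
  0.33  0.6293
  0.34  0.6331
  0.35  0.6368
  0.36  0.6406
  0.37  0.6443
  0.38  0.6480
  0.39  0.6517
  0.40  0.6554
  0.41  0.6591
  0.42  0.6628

0.6255

T = 0.5;  σ√T = 0.1626
ln(S/K) + (r + σ²/2)T = ln(191/181) + (0.023 + 0.23²/2)·0.5 = 0.0538 + 0.0247 = 0.0785
d₁ = 0.0785 / 0.1626 = 0.4827 ⇒ 0.48
d₂ = d₁ − σ√T = 0.4827 − 0.1626 = 0.3201 ⇒ 0.32
Pr(exercise) under Q = N(d₂) = 0.6255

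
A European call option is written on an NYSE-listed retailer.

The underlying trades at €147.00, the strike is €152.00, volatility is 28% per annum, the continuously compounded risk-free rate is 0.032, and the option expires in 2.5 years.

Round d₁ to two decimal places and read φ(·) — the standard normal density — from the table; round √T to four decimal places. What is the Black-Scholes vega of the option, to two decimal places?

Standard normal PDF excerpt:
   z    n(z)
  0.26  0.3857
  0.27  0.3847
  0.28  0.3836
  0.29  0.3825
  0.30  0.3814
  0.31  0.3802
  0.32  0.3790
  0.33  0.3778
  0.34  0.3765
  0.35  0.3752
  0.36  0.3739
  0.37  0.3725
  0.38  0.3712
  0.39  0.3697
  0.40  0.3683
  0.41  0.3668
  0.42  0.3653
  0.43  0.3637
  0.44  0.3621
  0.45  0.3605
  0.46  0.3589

σ√T = 0.28 × 1.5811 = 0.4427
d₁ = [ln(147/152) + (0.032 + 0.28²/2)·2.5] / 0.4427 = [-0.0334 + 0.1780] / 0.4427 = 0.3265 which rounds to 0.33
√T = √2.5 = 1.5811
φ(d₁) = φ(0.33) = 0.3778
vega = S·φ(d₁)·√T = 147·0.3778·1.5811 = 87.8089

87.81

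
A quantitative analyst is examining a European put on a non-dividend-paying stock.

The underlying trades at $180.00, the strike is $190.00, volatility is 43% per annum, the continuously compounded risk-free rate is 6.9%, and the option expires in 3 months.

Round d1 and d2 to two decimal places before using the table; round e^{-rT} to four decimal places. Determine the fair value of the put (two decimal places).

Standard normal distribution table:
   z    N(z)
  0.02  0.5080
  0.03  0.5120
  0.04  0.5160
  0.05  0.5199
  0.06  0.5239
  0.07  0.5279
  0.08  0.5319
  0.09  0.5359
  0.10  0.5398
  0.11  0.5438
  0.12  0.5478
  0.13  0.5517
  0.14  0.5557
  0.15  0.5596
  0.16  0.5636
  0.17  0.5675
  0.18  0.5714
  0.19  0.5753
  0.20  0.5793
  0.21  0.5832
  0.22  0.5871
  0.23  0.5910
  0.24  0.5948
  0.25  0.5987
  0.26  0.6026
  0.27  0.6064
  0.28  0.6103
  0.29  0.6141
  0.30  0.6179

$19.67

σ√T = 0.43 × 0.5000 = 0.2150
d₁ = [ln(180/190) + (0.069 + 0.43²/2)·0.25] / 0.2150 = [-0.0541 + 0.0404] / 0.2150 = -0.0637 which rounds to -0.06
d₂ = d₁ − σ√T = -0.0637 − 0.2150 = -0.2787 which rounds to -0.28
exp(−rT) = exp(−0.069·0.25) = 0.9829
P = 190·0.9829·N(0.28) − 180·N(0.06) = 190·0.9829·0.6103 − 180·0.5239 = 113.9741 − 94.3020 = 19.6721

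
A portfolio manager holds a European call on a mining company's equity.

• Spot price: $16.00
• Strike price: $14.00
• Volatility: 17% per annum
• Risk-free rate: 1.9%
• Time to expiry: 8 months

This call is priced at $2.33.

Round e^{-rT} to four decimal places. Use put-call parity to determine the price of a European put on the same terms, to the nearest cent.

$0.15

e^(−rT) = e^(−0.019·0.6667) = 0.9874
Put-call parity: C − P = S − K·e^(−rT) = 16 − 14·0.9874 = 16 − 13.8236 = 2.1764
P = C − (C − P) = 2.33 − (2.1764) = 0.1536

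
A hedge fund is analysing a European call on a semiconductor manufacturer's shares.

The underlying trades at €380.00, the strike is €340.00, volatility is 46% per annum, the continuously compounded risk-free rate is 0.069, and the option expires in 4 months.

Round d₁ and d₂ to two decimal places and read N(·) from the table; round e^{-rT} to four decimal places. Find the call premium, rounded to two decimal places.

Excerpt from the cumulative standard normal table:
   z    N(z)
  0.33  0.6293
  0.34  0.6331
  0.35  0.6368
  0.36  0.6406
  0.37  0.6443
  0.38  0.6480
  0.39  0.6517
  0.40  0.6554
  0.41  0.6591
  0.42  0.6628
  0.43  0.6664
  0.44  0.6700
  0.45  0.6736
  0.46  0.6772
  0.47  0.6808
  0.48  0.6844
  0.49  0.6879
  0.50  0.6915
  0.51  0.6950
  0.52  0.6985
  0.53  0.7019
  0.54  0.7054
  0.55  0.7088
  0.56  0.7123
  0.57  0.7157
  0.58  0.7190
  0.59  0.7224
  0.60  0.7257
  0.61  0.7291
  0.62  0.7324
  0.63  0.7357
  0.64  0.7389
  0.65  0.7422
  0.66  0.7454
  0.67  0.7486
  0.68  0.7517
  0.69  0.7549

T = 0.3333;  σ√T = 0.2656
d₁ = [ln(380/340) + (0.069 + 0.46²/2)·0.3333] / 0.2656 = [0.1112 + 0.0583] / 0.2656 = 0.6382 → 0.64
d₂ = d₁ − σ√T = 0.6382 − 0.2656 = 0.3726 → 0.37
exp(−rT) = exp(−0.069·0.3333) = 0.9773
N(d₁) = N(0.64) = 0.7389;  N(d₂) = N(0.37) = 0.6443
C = 380·0.7389 − 340·0.9773·0.6443 = 280.7820 − 214.0893 = 66.6927

€66.69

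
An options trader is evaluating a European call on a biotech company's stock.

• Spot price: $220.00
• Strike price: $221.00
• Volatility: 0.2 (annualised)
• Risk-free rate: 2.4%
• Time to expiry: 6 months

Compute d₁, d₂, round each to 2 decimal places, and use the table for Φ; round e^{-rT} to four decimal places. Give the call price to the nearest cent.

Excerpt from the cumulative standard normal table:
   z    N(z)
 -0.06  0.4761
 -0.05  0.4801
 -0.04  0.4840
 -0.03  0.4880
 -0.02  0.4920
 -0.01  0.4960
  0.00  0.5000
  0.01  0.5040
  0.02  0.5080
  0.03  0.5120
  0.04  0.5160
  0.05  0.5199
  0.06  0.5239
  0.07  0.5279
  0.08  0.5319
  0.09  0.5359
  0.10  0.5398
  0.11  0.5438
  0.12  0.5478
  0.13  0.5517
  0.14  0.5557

σ√T = 0.2 × 0.7071 = 0.1414
d₁ = [ln(220/221) + (0.024 + 0.2²/2)·0.5] / 0.1414 = [-0.0045 + 0.0220] / 0.1414 = 0.1235 ⇒ 0.12
d₂ = d₁ − σ√T = 0.1235 − 0.1414 = -0.0179 ⇒ -0.02
e^(−rT) = e^(−0.024·0.5) = 0.9881
C = 220·N(0.12) − 221·0.9881·N(-0.02) = 220·0.5478 − 221·0.9881·0.4920 = 120.5160 − 107.4381 = 13.0779

$13.08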